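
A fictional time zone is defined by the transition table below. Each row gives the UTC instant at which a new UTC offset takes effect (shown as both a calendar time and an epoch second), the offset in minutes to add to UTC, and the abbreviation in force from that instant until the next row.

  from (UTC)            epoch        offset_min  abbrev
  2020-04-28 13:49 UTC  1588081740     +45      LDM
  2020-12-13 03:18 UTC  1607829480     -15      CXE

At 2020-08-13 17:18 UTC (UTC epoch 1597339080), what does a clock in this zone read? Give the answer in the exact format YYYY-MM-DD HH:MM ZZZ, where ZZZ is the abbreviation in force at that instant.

2020-08-13 18:03 LDM

Query: 2020-08-13 17:18 UTC
Rule 1/2 (LDM, +00:45): 2020-04-28 13:49 UTC ≤ query < 2020-12-13 03:18 UTC
17·60 + 18 + 45 = 1083 min
1083 = 0·1440 + 1083; 1083 = 18·60 + 3 → 18:03, same day
→ 2020-08-13 18:03 LDM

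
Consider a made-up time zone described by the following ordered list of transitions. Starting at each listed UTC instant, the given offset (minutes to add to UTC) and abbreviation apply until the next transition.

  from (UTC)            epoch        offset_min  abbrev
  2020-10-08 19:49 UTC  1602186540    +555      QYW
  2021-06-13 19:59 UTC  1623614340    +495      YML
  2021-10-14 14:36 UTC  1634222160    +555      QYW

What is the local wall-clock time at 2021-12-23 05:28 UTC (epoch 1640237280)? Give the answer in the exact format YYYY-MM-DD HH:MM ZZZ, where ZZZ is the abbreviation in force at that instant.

2021-12-23 14:43 QYW

Query: 2021-12-23 05:28 UTC
Rule 3/3 (QYW, +09:15): 2021-10-14 14:36 UTC ≤ query < +∞
5·60 + 28 + 555 = 883 min
883 = 0·1440 + 883; 883 = 14·60 + 43 → 14:43, same day
→ 2021-12-23 14:43 QYW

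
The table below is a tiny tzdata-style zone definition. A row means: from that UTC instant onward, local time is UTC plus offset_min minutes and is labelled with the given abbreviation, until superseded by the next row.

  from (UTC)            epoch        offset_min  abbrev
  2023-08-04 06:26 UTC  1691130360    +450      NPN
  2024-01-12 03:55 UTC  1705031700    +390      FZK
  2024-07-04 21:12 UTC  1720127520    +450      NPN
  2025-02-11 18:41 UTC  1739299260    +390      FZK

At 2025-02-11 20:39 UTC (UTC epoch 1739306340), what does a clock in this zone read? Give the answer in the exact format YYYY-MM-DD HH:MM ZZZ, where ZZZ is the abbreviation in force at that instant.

2025-02-12 03:09 FZK

Query: 2025-02-11 20:39 UTC
Rule 4/4 (FZK, +06:30): 2025-02-11 18:41 UTC ≤ query < +∞
20·60 + 39 + 390 = 1629 min
1629 = 1·1440 + 189; 189 = 3·60 + 9 → 03:09, 2025-02-11 + 1 day = 2025-02-12
→ 2025-02-12 03:09 FZK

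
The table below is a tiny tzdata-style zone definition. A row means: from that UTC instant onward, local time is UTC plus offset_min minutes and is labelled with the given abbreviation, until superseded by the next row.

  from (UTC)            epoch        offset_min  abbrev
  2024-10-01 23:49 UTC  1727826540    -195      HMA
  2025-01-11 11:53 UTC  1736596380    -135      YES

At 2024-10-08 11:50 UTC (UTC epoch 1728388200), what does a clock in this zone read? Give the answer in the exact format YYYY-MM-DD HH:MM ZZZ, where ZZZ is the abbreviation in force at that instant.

2024-10-08 08:35 HMA

Query: 2024-10-08 11:50 UTC
Rule 1/2 (HMA, -03:15): 2024-10-01 23:49 UTC ≤ query < 2025-01-11 11:53 UTC
11·60 + 50 - 195 = 515 min
515 = 0·1440 + 515; 515 = 8·60 + 35 → 08:35, same day
→ 2024-10-08 08:35 HMA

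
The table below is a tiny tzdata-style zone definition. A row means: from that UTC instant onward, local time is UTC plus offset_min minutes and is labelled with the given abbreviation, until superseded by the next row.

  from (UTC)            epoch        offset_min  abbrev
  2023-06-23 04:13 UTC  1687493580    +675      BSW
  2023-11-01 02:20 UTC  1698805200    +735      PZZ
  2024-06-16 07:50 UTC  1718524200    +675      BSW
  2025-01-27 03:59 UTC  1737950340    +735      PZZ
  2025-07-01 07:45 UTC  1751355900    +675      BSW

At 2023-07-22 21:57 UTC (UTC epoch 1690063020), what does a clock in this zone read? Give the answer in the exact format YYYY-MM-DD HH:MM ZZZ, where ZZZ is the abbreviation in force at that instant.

Query: 2023-07-22 21:57 UTC
Rule 1/5 (BSW, +11:15): 2023-06-23 04:13 UTC ≤ query < 2023-11-01 02:20 UTC
21·60 + 57 + 675 = 1992 min
1992 = 1·1440 + 552; 552 = 9·60 + 12 → 09:12, 2023-07-22 + 1 day = 2023-07-23
→ 2023-07-23 09:12 BSW

2023-07-23 09:12 BSW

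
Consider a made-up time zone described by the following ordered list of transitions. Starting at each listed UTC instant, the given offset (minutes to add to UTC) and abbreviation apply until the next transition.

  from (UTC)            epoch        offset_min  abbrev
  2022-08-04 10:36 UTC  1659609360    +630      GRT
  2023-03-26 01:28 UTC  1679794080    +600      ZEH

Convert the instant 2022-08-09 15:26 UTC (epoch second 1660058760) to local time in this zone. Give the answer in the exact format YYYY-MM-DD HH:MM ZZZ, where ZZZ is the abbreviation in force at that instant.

Query: 2022-08-09 15:26 UTC
Rule 1/2 (GRT, +10:30): 2022-08-04 10:36 UTC ≤ query < 2023-03-26 01:28 UTC
15·60 + 26 + 630 = 1556 min
1556 = 1·1440 + 116; 116 = 1·60 + 56 → 01:56, 2022-08-09 + 1 day = 2022-08-10
→ 2022-08-10 01:56 GRT

2022-08-10 01:56 GRT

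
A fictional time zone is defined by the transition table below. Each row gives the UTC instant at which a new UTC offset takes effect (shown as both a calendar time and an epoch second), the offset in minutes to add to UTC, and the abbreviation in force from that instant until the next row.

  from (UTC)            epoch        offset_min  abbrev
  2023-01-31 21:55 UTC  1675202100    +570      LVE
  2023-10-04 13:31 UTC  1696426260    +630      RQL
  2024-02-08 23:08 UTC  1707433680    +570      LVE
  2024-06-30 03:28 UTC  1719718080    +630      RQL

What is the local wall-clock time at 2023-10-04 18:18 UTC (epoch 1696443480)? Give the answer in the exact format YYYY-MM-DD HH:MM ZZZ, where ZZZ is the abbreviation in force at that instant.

Query: 2023-10-04 18:18 UTC
Rule 2/4 (RQL, +10:30): 2023-10-04 13:31 UTC ≤ query < 2024-02-08 23:08 UTC
18·60 + 18 + 630 = 1728 min
1728 = 1·1440 + 288; 288 = 4·60 + 48 → 04:48, 2023-10-04 + 1 day = 2023-10-05
→ 2023-10-05 04:48 RQL

2023-10-05 04:48 RQL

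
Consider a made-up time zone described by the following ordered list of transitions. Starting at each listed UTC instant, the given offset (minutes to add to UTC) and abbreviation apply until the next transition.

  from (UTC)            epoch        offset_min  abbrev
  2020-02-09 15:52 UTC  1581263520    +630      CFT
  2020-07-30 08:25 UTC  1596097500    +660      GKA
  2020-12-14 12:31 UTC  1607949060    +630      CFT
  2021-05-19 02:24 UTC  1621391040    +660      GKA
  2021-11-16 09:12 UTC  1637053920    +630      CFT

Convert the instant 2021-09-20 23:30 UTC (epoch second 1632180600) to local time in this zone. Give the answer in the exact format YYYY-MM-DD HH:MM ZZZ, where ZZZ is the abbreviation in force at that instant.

Query: 2021-09-20 23:30 UTC
Rule 4/5 (GKA, +11:00): 2021-05-19 02:24 UTC ≤ query < 2021-11-16 09:12 UTC
23·60 + 30 + 660 = 2070 min
2070 = 1·1440 + 630; 630 = 10·60 + 30 → 10:30, 2021-09-20 + 1 day = 2021-09-21
→ 2021-09-21 10:30 GKA

2021-09-21 10:30 GKA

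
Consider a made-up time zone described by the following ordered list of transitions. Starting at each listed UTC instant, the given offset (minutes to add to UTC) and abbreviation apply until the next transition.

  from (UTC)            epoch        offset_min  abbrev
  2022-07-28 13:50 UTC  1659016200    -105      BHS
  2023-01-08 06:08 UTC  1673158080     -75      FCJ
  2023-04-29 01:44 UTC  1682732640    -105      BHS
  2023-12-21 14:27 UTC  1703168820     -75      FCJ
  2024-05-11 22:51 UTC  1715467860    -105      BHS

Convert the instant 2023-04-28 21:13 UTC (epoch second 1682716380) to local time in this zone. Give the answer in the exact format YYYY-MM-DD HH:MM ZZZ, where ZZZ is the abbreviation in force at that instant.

2023-04-28 19:58 FCJ

Query: 2023-04-28 21:13 UTC
Rule 2/5 (FCJ, -01:15): 2023-01-08 06:08 UTC ≤ query < 2023-04-29 01:44 UTC
21·60 + 13 - 75 = 1198 min
1198 = 0·1440 + 1198; 1198 = 19·60 + 58 → 19:58, same day
→ 2023-04-28 19:58 FCJ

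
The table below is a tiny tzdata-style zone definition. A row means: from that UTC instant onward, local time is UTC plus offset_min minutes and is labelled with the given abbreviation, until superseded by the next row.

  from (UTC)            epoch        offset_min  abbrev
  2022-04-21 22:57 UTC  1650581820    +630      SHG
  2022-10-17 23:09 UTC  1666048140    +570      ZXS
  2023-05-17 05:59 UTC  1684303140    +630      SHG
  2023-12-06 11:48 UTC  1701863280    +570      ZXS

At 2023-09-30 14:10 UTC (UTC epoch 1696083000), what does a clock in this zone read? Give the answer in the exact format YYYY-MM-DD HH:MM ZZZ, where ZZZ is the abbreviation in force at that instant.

Query: 2023-09-30 14:10 UTC
Rule 3/4 (SHG, +10:30): 2023-05-17 05:59 UTC ≤ query < 2023-12-06 11:48 UTC
14·60 + 10 + 630 = 1480 min
1480 = 1·1440 + 40; 40 = 0·60 + 40 → 00:40, 2023-09-30 + 1 day = 2023-10-01
→ 2023-10-01 00:40 SHG

2023-10-01 00:40 SHG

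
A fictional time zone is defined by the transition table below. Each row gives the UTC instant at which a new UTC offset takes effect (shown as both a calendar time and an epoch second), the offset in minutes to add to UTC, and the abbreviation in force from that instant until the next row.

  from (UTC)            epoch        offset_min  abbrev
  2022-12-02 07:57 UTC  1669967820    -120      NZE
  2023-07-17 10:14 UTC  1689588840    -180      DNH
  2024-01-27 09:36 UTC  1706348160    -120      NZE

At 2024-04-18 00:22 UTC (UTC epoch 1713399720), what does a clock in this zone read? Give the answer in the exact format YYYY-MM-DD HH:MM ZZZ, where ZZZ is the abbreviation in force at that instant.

Query: 2024-04-18 00:22 UTC
Rule 3/3 (NZE, -02:00): 2024-01-27 09:36 UTC ≤ query < +∞
0·60 + 22 - 120 = -98 min
-98 = -1·1440 + 1342; 1342 = 22·60 + 22 → 22:22, 2024-04-18 - 1 day = 2024-04-17
→ 2024-04-17 22:22 NZE

2024-04-17 22:22 NZE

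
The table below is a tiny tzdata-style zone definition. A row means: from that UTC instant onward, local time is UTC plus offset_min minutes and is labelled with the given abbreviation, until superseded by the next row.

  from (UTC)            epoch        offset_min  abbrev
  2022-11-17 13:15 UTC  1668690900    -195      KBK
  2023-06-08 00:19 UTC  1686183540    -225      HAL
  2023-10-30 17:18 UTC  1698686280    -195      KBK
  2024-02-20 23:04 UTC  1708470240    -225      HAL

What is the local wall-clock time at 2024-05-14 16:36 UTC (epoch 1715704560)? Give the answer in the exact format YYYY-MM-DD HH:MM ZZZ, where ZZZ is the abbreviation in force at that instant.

Query: 2024-05-14 16:36 UTC
Rule 4/4 (HAL, -03:45): 2024-02-20 23:04 UTC ≤ query < +∞
16·60 + 36 - 225 = 771 min
771 = 0·1440 + 771; 771 = 12·60 + 51 → 12:51, same day
→ 2024-05-14 12:51 HAL

2024-05-14 12:51 HAL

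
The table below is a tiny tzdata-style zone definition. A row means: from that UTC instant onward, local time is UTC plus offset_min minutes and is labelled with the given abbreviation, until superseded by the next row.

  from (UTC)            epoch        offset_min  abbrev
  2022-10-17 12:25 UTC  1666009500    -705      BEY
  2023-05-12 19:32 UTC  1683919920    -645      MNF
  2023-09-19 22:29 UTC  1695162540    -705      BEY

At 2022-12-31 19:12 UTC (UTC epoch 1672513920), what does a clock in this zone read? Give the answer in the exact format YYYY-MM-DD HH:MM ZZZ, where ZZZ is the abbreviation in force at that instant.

2022-12-31 07:27 BEY

Query: 2022-12-31 19:12 UTC
Rule 1/3 (BEY, -11:45): 2022-10-17 12:25 UTC ≤ query < 2023-05-12 19:32 UTC
19·60 + 12 - 705 = 447 min
447 = 0·1440 + 447; 447 = 7·60 + 27 → 07:27, same day
→ 2022-12-31 07:27 BEY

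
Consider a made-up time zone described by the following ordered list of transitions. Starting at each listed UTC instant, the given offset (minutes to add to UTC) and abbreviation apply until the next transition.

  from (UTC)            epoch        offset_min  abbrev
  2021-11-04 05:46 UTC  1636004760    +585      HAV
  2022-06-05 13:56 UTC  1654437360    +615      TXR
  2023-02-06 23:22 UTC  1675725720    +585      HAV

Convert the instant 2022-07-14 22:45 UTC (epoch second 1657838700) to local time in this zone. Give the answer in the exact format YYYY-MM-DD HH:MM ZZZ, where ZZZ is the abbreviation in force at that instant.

Query: 2022-07-14 22:45 UTC
Rule 2/3 (TXR, +10:15): 2022-06-05 13:56 UTC ≤ query < 2023-02-06 23:22 UTC
22·60 + 45 + 615 = 1980 min
1980 = 1·1440 + 540; 540 = 9·60 + 0 → 09:00, 2022-07-14 + 1 day = 2022-07-15
→ 2022-07-15 09:00 TXR

2022-07-15 09:00 TXR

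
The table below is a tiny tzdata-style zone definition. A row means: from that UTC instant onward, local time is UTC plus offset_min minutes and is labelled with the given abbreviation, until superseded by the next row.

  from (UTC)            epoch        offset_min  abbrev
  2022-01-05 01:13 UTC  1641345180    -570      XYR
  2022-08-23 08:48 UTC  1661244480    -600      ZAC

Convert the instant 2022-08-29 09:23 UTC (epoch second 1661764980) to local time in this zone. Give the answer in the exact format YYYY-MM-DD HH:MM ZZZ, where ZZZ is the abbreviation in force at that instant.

Query: 2022-08-29 09:23 UTC
Rule 2/2 (ZAC, -10:00): 2022-08-23 08:48 UTC ≤ query < +∞
9·60 + 23 - 600 = -37 min
-37 = -1·1440 + 1403; 1403 = 23·60 + 23 → 23:23, 2022-08-29 - 1 day = 2022-08-28
→ 2022-08-28 23:23 ZAC

2022-08-28 23:23 ZAC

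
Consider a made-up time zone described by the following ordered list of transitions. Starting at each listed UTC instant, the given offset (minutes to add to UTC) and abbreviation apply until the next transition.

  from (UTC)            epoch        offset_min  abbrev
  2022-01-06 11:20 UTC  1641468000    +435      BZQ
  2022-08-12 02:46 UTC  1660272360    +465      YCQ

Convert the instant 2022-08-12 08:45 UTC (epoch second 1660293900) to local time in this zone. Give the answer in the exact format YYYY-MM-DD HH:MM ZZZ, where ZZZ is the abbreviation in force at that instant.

Query: 2022-08-12 08:45 UTC
Rule 2/2 (YCQ, +07:45): 2022-08-12 02:46 UTC ≤ query < +∞
8·60 + 45 + 465 = 990 min
990 = 0·1440 + 990; 990 = 16·60 + 30 → 16:30, same day
→ 2022-08-12 16:30 YCQ

2022-08-12 16:30 YCQ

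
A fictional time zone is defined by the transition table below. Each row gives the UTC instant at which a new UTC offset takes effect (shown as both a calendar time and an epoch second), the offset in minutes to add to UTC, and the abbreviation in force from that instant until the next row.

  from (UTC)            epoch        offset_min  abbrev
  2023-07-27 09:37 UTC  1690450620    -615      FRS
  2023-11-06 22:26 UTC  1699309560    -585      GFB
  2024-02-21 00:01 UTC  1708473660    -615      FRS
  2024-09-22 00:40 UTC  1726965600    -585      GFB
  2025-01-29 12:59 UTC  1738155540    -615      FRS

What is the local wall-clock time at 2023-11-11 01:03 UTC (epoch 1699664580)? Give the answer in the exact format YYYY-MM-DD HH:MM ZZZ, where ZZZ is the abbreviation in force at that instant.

Query: 2023-11-11 01:03 UTC
Rule 2/5 (GFB, -09:45): 2023-11-06 22:26 UTC ≤ query < 2024-02-21 00:01 UTC
1·60 + 3 - 585 = -522 min
-522 = -1·1440 + 918; 918 = 15·60 + 18 → 15:18, 2023-11-11 - 1 day = 2023-11-10
→ 2023-11-10 15:18 GFB

2023-11-10 15:18 GFB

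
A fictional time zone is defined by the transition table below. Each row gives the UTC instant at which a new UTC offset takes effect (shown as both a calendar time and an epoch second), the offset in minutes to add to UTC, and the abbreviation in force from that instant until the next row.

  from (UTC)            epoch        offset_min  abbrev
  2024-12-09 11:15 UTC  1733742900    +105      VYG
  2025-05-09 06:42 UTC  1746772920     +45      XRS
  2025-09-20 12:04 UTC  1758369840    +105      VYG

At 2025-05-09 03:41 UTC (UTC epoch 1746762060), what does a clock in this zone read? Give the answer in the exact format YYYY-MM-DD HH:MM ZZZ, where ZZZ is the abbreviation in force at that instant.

2025-05-09 05:26 VYG

Query: 2025-05-09 03:41 UTC
Rule 1/3 (VYG, +01:45): 2024-12-09 11:15 UTC ≤ query < 2025-05-09 06:42 UTC
3·60 + 41 + 105 = 326 min
326 = 0·1440 + 326; 326 = 5·60 + 26 → 05:26, same day
→ 2025-05-09 05:26 VYG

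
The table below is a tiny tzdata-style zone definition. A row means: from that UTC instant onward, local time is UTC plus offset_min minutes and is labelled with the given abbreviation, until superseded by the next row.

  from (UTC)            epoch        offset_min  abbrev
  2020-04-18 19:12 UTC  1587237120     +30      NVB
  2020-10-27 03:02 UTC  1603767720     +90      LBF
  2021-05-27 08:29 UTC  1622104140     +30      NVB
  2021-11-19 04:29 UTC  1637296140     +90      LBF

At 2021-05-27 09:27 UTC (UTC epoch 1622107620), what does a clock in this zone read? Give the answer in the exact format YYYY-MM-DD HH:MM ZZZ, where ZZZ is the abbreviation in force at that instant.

Query: 2021-05-27 09:27 UTC
Rule 3/4 (NVB, +00:30): 2021-05-27 08:29 UTC ≤ query < 2021-11-19 04:29 UTC
9·60 + 27 + 30 = 597 min
597 = 0·1440 + 597; 597 = 9·60 + 57 → 09:57, same day
→ 2021-05-27 09:57 NVB

2021-05-27 09:57 NVB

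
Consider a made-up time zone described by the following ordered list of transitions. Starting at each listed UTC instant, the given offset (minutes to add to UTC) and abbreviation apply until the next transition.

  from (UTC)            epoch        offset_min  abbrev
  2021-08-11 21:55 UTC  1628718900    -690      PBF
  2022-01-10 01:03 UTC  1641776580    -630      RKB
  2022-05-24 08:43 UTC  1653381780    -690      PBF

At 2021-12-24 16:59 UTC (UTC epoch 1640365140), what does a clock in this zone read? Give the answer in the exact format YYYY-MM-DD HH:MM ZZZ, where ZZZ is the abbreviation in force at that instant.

Query: 2021-12-24 16:59 UTC
Rule 1/3 (PBF, -11:30): 2021-08-11 21:55 UTC ≤ query < 2022-01-10 01:03 UTC
16·60 + 59 - 690 = 329 min
329 = 0·1440 + 329; 329 = 5·60 + 29 → 05:29, same day
→ 2021-12-24 05:29 PBF

2021-12-24 05:29 PBF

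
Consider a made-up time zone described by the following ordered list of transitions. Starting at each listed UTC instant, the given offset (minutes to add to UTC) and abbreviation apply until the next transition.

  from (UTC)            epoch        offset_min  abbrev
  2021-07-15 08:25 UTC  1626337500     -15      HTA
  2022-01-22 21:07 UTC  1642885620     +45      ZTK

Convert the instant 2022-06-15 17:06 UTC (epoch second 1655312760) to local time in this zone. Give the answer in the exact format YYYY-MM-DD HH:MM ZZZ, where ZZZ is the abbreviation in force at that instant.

2022-06-15 17:51 ZTK

Query: 2022-06-15 17:06 UTC
Rule 2/2 (ZTK, +00:45): 2022-01-22 21:07 UTC ≤ query < +∞
17·60 + 6 + 45 = 1071 min
1071 = 0·1440 + 1071; 1071 = 17·60 + 51 → 17:51, same day
→ 2022-06-15 17:51 ZTK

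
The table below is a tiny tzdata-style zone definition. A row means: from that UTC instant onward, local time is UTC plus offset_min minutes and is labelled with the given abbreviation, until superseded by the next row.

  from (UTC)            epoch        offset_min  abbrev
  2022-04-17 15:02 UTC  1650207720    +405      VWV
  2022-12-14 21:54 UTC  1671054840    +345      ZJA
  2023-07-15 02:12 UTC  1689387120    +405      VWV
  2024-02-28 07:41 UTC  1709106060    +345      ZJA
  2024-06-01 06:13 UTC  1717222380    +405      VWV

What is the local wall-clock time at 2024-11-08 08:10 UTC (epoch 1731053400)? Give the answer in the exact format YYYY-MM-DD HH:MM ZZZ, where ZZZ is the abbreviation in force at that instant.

Query: 2024-11-08 08:10 UTC
Rule 5/5 (VWV, +06:45): 2024-06-01 06:13 UTC ≤ query < +∞
8·60 + 10 + 405 = 895 min
895 = 0·1440 + 895; 895 = 14·60 + 55 → 14:55, same day
→ 2024-11-08 14:55 VWV

2024-11-08 14:55 VWV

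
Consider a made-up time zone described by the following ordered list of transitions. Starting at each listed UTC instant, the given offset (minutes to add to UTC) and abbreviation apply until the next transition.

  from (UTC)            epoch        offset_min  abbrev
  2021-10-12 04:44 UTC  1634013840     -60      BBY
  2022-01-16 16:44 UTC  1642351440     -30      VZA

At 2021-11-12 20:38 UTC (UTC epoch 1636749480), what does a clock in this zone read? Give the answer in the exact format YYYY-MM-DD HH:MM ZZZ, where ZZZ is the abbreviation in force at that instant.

2021-11-12 19:38 BBY

Query: 2021-11-12 20:38 UTC
Rule 1/2 (BBY, -01:00): 2021-10-12 04:44 UTC ≤ query < 2022-01-16 16:44 UTC
20·60 + 38 - 60 = 1178 min
1178 = 0·1440 + 1178; 1178 = 19·60 + 38 → 19:38, same day
→ 2021-11-12 19:38 BBY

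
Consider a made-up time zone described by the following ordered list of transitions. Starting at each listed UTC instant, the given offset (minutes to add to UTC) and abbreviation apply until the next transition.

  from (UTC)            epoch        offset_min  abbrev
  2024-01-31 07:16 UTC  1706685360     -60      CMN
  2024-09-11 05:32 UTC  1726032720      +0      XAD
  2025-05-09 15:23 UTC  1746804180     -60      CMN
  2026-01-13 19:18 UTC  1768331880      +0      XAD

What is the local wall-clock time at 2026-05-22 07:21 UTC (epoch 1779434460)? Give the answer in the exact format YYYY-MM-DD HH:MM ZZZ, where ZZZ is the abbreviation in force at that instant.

Query: 2026-05-22 07:21 UTC
Rule 4/4 (XAD, +00:00): 2026-01-13 19:18 UTC ≤ query < +∞
7·60 + 21 + 0 = 441 min
441 = 0·1440 + 441; 441 = 7·60 + 21 → 07:21, same day
→ 2026-05-22 07:21 XAD

2026-05-22 07:21 XAD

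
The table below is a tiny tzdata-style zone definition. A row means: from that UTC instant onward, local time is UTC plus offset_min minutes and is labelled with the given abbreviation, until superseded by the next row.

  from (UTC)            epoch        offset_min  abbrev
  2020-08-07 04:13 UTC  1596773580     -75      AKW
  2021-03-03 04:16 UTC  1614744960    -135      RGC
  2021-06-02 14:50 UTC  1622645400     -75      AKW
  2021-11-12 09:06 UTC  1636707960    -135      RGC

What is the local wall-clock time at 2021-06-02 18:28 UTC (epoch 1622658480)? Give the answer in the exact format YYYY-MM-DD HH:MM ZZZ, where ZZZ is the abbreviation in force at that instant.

Query: 2021-06-02 18:28 UTC
Rule 3/4 (AKW, -01:15): 2021-06-02 14:50 UTC ≤ query < 2021-11-12 09:06 UTC
18·60 + 28 - 75 = 1033 min
1033 = 0·1440 + 1033; 1033 = 17·60 + 13 → 17:13, same day
→ 2021-06-02 17:13 AKW

2021-06-02 17:13 AKW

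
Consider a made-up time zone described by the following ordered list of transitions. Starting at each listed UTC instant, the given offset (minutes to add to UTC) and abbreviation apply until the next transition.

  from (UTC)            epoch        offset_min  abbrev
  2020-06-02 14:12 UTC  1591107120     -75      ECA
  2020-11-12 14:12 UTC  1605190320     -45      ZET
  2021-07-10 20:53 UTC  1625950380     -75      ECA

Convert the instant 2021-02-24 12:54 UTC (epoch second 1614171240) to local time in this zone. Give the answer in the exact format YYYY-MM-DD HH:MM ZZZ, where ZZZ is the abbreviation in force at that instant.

2021-02-24 12:09 ZET

Query: 2021-02-24 12:54 UTC
Rule 2/3 (ZET, -00:45): 2020-11-12 14:12 UTC ≤ query < 2021-07-10 20:53 UTC
12·60 + 54 - 45 = 729 min
729 = 0·1440 + 729; 729 = 12·60 + 9 → 12:09, same day
→ 2021-02-24 12:09 ZET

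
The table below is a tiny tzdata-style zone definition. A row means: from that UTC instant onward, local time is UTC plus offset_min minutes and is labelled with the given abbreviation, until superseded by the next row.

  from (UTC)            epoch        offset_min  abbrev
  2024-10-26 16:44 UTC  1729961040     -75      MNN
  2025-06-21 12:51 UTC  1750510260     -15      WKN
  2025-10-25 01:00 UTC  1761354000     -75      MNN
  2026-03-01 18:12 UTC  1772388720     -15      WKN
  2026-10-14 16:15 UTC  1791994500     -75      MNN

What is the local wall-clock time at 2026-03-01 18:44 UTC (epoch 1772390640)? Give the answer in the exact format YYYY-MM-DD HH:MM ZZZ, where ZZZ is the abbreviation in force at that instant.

2026-03-01 18:29 WKN

Query: 2026-03-01 18:44 UTC
Rule 4/5 (WKN, -00:15): 2026-03-01 18:12 UTC ≤ query < 2026-10-14 16:15 UTC
18·60 + 44 - 15 = 1109 min
1109 = 0·1440 + 1109; 1109 = 18·60 + 29 → 18:29, same day
→ 2026-03-01 18:29 WKN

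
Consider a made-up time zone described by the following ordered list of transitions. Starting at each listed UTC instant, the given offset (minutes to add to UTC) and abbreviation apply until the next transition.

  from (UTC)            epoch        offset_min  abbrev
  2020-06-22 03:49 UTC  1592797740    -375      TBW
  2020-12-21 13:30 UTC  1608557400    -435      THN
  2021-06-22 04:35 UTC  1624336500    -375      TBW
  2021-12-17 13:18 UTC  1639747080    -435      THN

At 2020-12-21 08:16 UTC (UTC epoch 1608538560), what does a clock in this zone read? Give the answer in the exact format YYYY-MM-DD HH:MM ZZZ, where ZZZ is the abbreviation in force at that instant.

Query: 2020-12-21 08:16 UTC
Rule 1/4 (TBW, -06:15): 2020-06-22 03:49 UTC ≤ query < 2020-12-21 13:30 UTC
8·60 + 16 - 375 = 121 min
121 = 0·1440 + 121; 121 = 2·60 + 1 → 02:01, same day
→ 2020-12-21 02:01 TBW

2020-12-21 02:01 TBW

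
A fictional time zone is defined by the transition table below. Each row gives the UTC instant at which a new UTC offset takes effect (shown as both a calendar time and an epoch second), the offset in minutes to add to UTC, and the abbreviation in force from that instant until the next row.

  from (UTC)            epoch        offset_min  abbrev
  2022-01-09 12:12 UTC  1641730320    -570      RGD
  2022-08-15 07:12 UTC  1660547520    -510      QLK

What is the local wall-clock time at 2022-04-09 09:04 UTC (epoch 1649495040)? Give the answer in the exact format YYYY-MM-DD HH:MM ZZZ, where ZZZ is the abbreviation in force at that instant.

Query: 2022-04-09 09:04 UTC
Rule 1/2 (RGD, -09:30): 2022-01-09 12:12 UTC ≤ query < 2022-08-15 07:12 UTC
9·60 + 4 - 570 = -26 min
-26 = -1·1440 + 1414; 1414 = 23·60 + 34 → 23:34, 2022-04-09 - 1 day = 2022-04-08
→ 2022-04-08 23:34 RGD

2022-04-08 23:34 RGD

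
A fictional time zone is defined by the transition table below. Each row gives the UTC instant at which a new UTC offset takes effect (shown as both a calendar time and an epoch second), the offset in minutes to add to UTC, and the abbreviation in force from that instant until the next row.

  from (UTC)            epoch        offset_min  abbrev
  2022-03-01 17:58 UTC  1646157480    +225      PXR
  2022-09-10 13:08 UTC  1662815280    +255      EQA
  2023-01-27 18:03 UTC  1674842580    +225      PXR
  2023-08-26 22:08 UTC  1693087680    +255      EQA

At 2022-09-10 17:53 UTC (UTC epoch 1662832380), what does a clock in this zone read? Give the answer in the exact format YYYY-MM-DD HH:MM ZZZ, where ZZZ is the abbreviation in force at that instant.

2022-09-10 22:08 EQA

Query: 2022-09-10 17:53 UTC
Rule 2/4 (EQA, +04:15): 2022-09-10 13:08 UTC ≤ query < 2023-01-27 18:03 UTC
17·60 + 53 + 255 = 1328 min
1328 = 0·1440 + 1328; 1328 = 22·60 + 8 → 22:08, same day
→ 2022-09-10 22:08 EQA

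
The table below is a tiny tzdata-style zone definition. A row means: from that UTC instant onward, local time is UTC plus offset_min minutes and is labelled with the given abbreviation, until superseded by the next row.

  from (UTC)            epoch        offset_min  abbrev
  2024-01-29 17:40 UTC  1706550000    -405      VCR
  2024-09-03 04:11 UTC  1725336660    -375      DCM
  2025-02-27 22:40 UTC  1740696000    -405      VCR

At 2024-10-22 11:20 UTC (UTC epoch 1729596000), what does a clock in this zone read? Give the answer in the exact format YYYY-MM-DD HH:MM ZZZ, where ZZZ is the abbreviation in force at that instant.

Query: 2024-10-22 11:20 UTC
Rule 2/3 (DCM, -06:15): 2024-09-03 04:11 UTC ≤ query < 2025-02-27 22:40 UTC
11·60 + 20 - 375 = 305 min
305 = 0·1440 + 305; 305 = 5·60 + 5 → 05:05, same day
→ 2024-10-22 05:05 DCM

2024-10-22 05:05 DCM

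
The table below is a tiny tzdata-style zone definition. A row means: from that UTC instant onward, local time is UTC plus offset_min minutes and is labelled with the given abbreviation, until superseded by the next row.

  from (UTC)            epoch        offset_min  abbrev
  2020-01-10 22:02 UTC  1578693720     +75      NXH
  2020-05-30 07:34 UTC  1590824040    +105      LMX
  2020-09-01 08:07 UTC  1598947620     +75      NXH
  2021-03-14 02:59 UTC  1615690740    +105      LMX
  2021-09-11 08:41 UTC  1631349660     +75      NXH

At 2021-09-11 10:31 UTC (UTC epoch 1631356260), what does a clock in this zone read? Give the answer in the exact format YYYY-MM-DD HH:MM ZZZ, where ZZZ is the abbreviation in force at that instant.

2021-09-11 11:46 NXH

Query: 2021-09-11 10:31 UTC
Rule 5/5 (NXH, +01:15): 2021-09-11 08:41 UTC ≤ query < +∞
10·60 + 31 + 75 = 706 min
706 = 0·1440 + 706; 706 = 11·60 + 46 → 11:46, same day
→ 2021-09-11 11:46 NXH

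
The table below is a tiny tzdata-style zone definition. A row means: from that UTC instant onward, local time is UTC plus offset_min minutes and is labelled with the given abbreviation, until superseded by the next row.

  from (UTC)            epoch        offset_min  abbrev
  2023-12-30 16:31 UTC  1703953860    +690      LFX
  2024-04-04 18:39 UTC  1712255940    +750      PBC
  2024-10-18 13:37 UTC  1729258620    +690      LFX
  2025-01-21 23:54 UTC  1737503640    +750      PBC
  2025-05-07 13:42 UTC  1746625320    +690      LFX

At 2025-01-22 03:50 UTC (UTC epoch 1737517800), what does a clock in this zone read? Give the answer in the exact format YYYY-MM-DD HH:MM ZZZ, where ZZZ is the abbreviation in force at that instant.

Query: 2025-01-22 03:50 UTC
Rule 4/5 (PBC, +12:30): 2025-01-21 23:54 UTC ≤ query < 2025-05-07 13:42 UTC
3·60 + 50 + 750 = 980 min
980 = 0·1440 + 980; 980 = 16·60 + 20 → 16:20, same day
→ 2025-01-22 16:20 PBC

2025-01-22 16:20 PBC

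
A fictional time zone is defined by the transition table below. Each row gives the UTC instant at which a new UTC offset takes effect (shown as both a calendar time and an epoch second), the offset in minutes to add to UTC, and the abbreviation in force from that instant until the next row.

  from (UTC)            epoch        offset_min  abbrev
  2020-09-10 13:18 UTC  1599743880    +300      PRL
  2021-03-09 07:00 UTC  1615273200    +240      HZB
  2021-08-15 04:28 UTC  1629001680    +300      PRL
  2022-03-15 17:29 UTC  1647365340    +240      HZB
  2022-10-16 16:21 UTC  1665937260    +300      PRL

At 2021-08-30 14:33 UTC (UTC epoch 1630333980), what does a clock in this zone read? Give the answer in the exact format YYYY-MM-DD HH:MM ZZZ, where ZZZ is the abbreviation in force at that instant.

2021-08-30 19:33 PRL

Query: 2021-08-30 14:33 UTC
Rule 3/5 (PRL, +05:00): 2021-08-15 04:28 UTC ≤ query < 2022-03-15 17:29 UTC
14·60 + 33 + 300 = 1173 min
1173 = 0·1440 + 1173; 1173 = 19·60 + 33 → 19:33, same day
→ 2021-08-30 19:33 PRL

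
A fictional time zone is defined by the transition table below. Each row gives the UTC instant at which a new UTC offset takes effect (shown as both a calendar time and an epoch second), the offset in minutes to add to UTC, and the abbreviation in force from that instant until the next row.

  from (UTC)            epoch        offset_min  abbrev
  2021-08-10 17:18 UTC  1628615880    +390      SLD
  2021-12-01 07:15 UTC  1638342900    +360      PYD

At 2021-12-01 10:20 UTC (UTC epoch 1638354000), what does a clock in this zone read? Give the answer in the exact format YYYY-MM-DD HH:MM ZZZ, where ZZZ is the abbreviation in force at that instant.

2021-12-01 16:20 PYD

Query: 2021-12-01 10:20 UTC
Rule 2/2 (PYD, +06:00): 2021-12-01 07:15 UTC ≤ query < +∞
10·60 + 20 + 360 = 980 min
980 = 0·1440 + 980; 980 = 16·60 + 20 → 16:20, same day
→ 2021-12-01 16:20 PYD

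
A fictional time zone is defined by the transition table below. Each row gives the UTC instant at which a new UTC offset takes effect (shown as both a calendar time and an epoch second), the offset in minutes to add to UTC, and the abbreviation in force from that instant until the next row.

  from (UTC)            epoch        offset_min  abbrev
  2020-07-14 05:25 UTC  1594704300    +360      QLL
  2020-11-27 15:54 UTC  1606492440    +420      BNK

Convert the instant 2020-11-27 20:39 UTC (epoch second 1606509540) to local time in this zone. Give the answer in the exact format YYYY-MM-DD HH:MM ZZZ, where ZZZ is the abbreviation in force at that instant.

Query: 2020-11-27 20:39 UTC
Rule 2/2 (BNK, +07:00): 2020-11-27 15:54 UTC ≤ query < +∞
20·60 + 39 + 420 = 1659 min
1659 = 1·1440 + 219; 219 = 3·60 + 39 → 03:39, 2020-11-27 + 1 day = 2020-11-28
→ 2020-11-28 03:39 BNK

2020-11-28 03:39 BNK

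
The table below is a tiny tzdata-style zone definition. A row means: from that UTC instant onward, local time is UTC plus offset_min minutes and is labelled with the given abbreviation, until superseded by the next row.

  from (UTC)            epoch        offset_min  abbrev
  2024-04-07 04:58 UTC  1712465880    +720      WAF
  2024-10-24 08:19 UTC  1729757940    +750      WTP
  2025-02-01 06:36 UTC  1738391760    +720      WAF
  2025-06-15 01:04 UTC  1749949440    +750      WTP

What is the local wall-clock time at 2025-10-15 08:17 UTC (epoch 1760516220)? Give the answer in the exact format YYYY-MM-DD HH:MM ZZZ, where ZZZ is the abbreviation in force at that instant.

Query: 2025-10-15 08:17 UTC
Rule 4/4 (WTP, +12:30): 2025-06-15 01:04 UTC ≤ query < +∞
8·60 + 17 + 750 = 1247 min
1247 = 0·1440 + 1247; 1247 = 20·60 + 47 → 20:47, same day
→ 2025-10-15 20:47 WTP

2025-10-15 20:47 WTP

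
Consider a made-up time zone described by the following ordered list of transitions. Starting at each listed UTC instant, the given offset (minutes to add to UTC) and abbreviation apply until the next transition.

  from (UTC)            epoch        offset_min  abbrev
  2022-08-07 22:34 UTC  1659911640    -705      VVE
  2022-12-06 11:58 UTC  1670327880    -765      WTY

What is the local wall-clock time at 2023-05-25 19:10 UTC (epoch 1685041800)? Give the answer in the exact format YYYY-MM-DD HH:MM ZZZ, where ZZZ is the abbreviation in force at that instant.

2023-05-25 06:25 WTY

Query: 2023-05-25 19:10 UTC
Rule 2/2 (WTY, -12:45): 2022-12-06 11:58 UTC ≤ query < +∞
19·60 + 10 - 765 = 385 min
385 = 0·1440 + 385; 385 = 6·60 + 25 → 06:25, same day
→ 2023-05-25 06:25 WTY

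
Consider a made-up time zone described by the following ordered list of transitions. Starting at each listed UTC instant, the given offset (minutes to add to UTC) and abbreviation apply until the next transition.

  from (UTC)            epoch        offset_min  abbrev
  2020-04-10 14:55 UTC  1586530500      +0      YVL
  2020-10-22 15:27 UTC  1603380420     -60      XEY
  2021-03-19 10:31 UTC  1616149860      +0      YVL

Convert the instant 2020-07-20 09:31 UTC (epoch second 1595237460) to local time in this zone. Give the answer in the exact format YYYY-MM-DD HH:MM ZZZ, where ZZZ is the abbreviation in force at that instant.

Query: 2020-07-20 09:31 UTC
Rule 1/3 (YVL, +00:00): 2020-04-10 14:55 UTC ≤ query < 2020-10-22 15:27 UTC
9·60 + 31 + 0 = 571 min
571 = 0·1440 + 571; 571 = 9·60 + 31 → 09:31, same day
→ 2020-07-20 09:31 YVL

2020-07-20 09:31 YVL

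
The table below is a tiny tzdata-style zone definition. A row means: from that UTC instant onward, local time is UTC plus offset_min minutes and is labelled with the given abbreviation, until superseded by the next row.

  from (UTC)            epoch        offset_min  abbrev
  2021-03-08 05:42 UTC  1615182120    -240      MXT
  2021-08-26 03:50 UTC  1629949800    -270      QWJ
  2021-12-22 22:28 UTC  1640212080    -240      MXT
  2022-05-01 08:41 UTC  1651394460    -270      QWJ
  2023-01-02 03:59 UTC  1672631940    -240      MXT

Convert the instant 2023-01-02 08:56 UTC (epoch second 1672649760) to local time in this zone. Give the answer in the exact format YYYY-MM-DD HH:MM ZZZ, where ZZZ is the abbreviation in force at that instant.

Query: 2023-01-02 08:56 UTC
Rule 5/5 (MXT, -04:00): 2023-01-02 03:59 UTC ≤ query < +∞
8·60 + 56 - 240 = 296 min
296 = 0·1440 + 296; 296 = 4·60 + 56 → 04:56, same day
→ 2023-01-02 04:56 MXT

2023-01-02 04:56 MXT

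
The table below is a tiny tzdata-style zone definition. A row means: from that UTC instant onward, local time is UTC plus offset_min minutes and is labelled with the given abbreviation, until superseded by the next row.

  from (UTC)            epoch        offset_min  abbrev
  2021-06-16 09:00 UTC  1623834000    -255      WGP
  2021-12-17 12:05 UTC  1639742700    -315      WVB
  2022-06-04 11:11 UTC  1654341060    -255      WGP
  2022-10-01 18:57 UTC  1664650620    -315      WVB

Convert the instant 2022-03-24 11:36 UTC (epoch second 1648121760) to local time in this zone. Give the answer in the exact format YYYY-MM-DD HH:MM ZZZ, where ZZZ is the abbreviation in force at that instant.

Query: 2022-03-24 11:36 UTC
Rule 2/4 (WVB, -05:15): 2021-12-17 12:05 UTC ≤ query < 2022-06-04 11:11 UTC
11·60 + 36 - 315 = 381 min
381 = 0·1440 + 381; 381 = 6·60 + 21 → 06:21, same day
→ 2022-03-24 06:21 WVB

2022-03-24 06:21 WVB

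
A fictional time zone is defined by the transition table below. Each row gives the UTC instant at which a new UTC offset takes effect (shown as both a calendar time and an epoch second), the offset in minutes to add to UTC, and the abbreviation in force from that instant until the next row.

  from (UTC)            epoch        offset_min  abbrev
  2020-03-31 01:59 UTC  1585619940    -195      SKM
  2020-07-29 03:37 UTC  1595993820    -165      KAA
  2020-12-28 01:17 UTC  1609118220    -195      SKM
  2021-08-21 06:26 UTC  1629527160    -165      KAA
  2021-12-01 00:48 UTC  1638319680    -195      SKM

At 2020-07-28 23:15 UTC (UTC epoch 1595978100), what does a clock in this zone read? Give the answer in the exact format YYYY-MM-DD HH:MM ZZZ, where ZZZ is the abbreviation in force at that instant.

2020-07-28 20:00 SKM

Query: 2020-07-28 23:15 UTC
Rule 1/5 (SKM, -03:15): 2020-03-31 01:59 UTC ≤ query < 2020-07-29 03:37 UTC
23·60 + 15 - 195 = 1200 min
1200 = 0·1440 + 1200; 1200 = 20·60 + 0 → 20:00, same day
→ 2020-07-28 20:00 SKM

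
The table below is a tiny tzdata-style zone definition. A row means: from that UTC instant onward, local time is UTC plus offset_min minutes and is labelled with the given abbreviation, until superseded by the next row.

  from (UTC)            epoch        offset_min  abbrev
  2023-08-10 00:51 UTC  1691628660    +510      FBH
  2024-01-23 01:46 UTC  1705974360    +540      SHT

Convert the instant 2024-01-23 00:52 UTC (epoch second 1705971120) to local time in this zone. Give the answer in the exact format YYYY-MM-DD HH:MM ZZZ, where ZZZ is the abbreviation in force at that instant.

2024-01-23 09:22 FBH

Query: 2024-01-23 00:52 UTC
Rule 1/2 (FBH, +08:30): 2023-08-10 00:51 UTC ≤ query < 2024-01-23 01:46 UTC
0·60 + 52 + 510 = 562 min
562 = 0·1440 + 562; 562 = 9·60 + 22 → 09:22, same day
→ 2024-01-23 09:22 FBH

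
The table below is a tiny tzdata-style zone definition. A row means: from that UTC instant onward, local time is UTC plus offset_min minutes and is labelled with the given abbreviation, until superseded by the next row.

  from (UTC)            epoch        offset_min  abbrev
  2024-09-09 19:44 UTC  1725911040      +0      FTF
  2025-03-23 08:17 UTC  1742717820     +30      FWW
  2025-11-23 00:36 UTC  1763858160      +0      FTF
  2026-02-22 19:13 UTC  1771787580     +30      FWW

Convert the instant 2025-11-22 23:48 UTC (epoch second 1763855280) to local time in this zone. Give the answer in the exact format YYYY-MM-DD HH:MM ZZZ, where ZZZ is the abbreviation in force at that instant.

Query: 2025-11-22 23:48 UTC
Rule 2/4 (FWW, +00:30): 2025-03-23 08:17 UTC ≤ query < 2025-11-23 00:36 UTC
23·60 + 48 + 30 = 1458 min
1458 = 1·1440 + 18; 18 = 0·60 + 18 → 00:18, 2025-11-22 + 1 day = 2025-11-23
→ 2025-11-23 00:18 FWW

2025-11-23 00:18 FWW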